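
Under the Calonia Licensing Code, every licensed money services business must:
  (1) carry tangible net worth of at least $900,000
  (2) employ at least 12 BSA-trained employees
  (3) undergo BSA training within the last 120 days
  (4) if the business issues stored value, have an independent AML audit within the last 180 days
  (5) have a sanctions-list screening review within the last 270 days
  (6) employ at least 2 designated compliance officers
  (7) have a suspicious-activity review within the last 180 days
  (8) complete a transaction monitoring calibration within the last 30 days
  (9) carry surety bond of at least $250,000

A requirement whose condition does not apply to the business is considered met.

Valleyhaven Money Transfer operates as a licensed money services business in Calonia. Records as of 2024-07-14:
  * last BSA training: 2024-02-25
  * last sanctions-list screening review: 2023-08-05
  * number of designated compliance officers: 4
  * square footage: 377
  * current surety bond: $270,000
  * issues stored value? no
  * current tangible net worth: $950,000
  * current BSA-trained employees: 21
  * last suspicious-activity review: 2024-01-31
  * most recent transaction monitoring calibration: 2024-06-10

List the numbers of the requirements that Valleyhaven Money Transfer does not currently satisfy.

3, 5, 8

1. tangible net worth $950,000 ≥ $900,000 → met
2. BSA-trained employees 21 ≥ 12 → met
3. BSA training 140 days ago vs limit 120 → not met
4. condition 'issues stored value' does not hold → requirement n/a → met
5. sanctions-list screening review 344 days ago vs limit 270 → not met
6. designated compliance officers 4 ≥ 2 → met
7. suspicious-activity review 165 days ago vs limit 180 → met
8. transaction monitoring calibration 34 days ago vs limit 30 → not met
9. surety bond $270,000 ≥ $250,000 → met
Not met: 3, 5, 8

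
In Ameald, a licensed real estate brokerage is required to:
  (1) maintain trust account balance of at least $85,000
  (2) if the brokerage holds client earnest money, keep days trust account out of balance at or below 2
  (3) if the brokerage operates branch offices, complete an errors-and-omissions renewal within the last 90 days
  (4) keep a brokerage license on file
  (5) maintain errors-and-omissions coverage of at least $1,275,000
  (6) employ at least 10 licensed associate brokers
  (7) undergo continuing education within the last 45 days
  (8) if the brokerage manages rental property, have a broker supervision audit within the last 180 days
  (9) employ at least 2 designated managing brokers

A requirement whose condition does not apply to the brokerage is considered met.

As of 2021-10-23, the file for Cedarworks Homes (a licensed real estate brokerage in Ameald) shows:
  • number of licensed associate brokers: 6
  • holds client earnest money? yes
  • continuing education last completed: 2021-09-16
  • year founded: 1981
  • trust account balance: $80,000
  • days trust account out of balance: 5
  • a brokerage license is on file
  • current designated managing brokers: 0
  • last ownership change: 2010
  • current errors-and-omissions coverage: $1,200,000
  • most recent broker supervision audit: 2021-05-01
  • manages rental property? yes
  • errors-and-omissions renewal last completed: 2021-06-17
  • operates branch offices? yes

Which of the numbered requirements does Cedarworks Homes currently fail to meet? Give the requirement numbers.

1. trust account balance $80,000 < $85,000 → not met
2. condition 'holds client earnest money' holds; days trust account out of balance 5 > 2 → not met
3. condition 'operates branch offices' holds; errors-and-omissions renewal 128 days ago vs limit 90 → not met
4. brokerage license present → met
5. errors-and-omissions coverage $1,200,000 < $1,275,000 → not met
6. licensed associate brokers 6 < 10 → not met
7. continuing education 37 days ago vs limit 45 → met
8. condition 'manages rental property' holds; broker supervision audit 175 days ago vs limit 180 → met
9. designated managing brokers 0 < 2 → not met
Not met: 1, 2, 3, 5, 6, 9

1, 2, 3, 5, 6, 9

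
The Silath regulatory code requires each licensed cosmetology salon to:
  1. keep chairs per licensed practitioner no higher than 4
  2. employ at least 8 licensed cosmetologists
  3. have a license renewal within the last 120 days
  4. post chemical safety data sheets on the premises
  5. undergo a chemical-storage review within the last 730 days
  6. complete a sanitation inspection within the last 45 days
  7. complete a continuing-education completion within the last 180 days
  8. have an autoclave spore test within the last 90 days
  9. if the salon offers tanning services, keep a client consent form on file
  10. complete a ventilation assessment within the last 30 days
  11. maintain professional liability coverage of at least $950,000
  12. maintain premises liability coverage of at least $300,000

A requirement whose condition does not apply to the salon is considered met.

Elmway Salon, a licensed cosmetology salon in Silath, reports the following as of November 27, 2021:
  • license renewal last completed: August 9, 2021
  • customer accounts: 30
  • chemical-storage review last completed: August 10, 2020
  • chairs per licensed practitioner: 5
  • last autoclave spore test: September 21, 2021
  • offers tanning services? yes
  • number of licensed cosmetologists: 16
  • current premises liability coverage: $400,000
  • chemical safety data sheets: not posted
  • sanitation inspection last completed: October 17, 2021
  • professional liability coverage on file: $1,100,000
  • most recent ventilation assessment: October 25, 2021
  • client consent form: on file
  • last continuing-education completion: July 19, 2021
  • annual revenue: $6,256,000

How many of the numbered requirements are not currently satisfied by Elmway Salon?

1. chairs per licensed practitioner 5 > 4 → not met
2. licensed cosmetologists 16 ≥ 8 → met
3. license renewal 110 days ago vs limit 120 → met
4. chemical safety data sheets absent → not met
5. chemical-storage review 474 days ago vs limit 730 → met
6. sanitation inspection 41 days ago vs limit 45 → met
7. continuing-education completion 131 days ago vs limit 180 → met
8. autoclave spore test 67 days ago vs limit 90 → met
9. condition 'offers tanning services' holds; client consent form present → met
10. ventilation assessment 33 days ago vs limit 30 → not met
11. professional liability coverage $1,100,000 ≥ $950,000 → met
12. premises liability coverage $400,000 ≥ $300,000 → met
Not met: 3 of 12

3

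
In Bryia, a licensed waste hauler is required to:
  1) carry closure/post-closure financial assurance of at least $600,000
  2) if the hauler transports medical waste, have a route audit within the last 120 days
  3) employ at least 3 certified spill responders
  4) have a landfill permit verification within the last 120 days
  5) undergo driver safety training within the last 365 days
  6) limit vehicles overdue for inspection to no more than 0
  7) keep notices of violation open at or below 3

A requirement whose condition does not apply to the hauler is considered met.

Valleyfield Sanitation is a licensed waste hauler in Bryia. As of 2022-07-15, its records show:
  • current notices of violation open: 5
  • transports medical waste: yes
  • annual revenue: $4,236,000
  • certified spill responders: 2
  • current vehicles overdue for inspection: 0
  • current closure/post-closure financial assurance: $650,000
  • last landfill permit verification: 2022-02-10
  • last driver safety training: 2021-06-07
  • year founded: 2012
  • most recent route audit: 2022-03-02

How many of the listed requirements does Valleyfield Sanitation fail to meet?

1. closure/post-closure financial assurance $650,000 ≥ $600,000 → met
2. condition 'transports medical waste' holds; route audit 135 days ago vs limit 120 → not met
3. certified spill responders 2 < 3 → not met
4. landfill permit verification 155 days ago vs limit 120 → not met
5. driver safety training 403 days ago vs limit 365 → not met
6. vehicles overdue for inspection 0 ≤ 0 → met
7. notices of violation open 5 > 3 → not met
Not met: 5 of 7

5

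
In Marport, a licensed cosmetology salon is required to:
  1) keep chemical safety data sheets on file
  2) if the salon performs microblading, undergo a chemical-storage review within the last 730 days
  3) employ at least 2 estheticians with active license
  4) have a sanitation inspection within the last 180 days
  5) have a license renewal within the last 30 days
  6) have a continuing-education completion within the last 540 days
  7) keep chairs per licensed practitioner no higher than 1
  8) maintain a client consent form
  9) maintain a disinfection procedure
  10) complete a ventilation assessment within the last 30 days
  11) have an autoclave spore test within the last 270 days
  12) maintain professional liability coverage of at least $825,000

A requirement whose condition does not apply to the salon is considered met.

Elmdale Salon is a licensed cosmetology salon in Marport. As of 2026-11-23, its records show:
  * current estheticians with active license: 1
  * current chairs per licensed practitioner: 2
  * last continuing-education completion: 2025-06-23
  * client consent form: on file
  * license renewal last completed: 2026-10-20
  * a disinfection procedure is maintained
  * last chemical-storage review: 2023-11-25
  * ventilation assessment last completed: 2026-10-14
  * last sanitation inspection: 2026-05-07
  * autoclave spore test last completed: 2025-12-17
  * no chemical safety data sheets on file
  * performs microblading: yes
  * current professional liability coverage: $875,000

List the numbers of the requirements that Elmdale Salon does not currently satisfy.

1, 2, 3, 4, 5, 7, 10, 11

1. chemical safety data sheets absent → not met
2. condition 'performs microblading' holds; chemical-storage review 1094 days ago vs limit 730 → not met
3. estheticians with active license 1 < 2 → not met
4. sanitation inspection 200 days ago vs limit 180 → not met
5. license renewal 34 days ago vs limit 30 → not met
6. continuing-education completion 518 days ago vs limit 540 → met
7. chairs per licensed practitioner 2 > 1 → not met
8. client consent form present → met
9. disinfection procedure present → met
10. ventilation assessment 40 days ago vs limit 30 → not met
11. autoclave spore test 341 days ago vs limit 270 → not met
12. professional liability coverage $875,000 ≥ $825,000 → met
Not met: 1, 2, 3, 4, 5, 7, 10, 11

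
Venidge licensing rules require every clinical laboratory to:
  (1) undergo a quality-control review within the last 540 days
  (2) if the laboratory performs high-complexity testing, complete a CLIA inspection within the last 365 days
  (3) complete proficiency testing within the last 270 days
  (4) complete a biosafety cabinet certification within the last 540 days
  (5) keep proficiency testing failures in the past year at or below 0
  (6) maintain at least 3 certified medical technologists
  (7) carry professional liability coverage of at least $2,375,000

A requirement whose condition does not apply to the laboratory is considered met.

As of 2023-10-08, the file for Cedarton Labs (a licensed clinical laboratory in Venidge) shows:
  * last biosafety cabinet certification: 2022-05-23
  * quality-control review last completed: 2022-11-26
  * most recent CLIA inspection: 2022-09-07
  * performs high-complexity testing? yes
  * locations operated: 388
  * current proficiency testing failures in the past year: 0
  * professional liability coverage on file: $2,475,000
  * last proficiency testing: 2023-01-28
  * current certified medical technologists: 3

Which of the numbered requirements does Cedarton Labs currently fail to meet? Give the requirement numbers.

2

1. quality-control review 316 days ago vs limit 540 → met
2. condition 'performs high-complexity testing' holds; CLIA inspection 396 days ago vs limit 365 → not met
3. proficiency testing 253 days ago vs limit 270 → met
4. biosafety cabinet certification 503 days ago vs limit 540 → met
5. proficiency testing failures in the past year 0 ≤ 0 → met
6. certified medical technologists 3 ≥ 3 → met
7. professional liability coverage $2,475,000 ≥ $2,375,000 → met
Not met: 2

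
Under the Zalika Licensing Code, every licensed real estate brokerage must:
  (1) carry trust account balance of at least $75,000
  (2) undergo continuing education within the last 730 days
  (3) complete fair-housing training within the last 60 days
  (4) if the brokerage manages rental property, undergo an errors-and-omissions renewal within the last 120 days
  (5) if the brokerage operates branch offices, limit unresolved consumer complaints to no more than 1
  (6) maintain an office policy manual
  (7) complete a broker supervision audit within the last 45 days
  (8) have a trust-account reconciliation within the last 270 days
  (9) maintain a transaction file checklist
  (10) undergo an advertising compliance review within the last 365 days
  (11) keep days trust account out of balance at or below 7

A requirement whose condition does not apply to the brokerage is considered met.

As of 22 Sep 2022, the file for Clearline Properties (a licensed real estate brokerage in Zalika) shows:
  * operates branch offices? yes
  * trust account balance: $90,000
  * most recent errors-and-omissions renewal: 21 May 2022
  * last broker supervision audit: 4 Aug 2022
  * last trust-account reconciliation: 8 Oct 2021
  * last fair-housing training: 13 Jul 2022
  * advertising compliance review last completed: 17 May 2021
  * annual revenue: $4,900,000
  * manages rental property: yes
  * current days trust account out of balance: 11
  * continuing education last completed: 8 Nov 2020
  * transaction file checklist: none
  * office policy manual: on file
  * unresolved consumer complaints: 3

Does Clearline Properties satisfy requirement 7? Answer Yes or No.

No

7. broker supervision audit 49 days ago vs limit 45 → not met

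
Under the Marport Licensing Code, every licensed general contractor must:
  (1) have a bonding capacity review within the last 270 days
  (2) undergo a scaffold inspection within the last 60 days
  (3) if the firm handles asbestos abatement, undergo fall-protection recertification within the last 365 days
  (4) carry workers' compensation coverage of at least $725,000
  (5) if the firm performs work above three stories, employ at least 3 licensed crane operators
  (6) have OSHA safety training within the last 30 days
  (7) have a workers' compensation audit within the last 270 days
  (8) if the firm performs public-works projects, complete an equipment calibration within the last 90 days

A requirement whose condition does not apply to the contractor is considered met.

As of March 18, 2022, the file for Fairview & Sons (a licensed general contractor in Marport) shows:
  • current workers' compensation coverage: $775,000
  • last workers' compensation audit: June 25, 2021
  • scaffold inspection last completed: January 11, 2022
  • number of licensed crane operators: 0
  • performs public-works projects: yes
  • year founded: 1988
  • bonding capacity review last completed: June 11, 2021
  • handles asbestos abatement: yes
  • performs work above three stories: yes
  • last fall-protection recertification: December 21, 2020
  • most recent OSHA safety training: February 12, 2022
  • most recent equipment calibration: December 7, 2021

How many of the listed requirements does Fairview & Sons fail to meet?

6

1. bonding capacity review 280 days ago vs limit 270 → not met
2. scaffold inspection 66 days ago vs limit 60 → not met
3. condition 'handles asbestos abatement' holds; fall-protection recertification 452 days ago vs limit 365 → not met
4. workers' compensation coverage $775,000 ≥ $725,000 → met
5. condition 'performs work above three stories' holds; licensed crane operators 0 < 3 → not met
6. OSHA safety training 34 days ago vs limit 30 → not met
7. workers' compensation audit 266 days ago vs limit 270 → met
8. condition 'performs public-works projects' holds; equipment calibration 101 days ago vs limit 90 → not met
Not met: 6 of 8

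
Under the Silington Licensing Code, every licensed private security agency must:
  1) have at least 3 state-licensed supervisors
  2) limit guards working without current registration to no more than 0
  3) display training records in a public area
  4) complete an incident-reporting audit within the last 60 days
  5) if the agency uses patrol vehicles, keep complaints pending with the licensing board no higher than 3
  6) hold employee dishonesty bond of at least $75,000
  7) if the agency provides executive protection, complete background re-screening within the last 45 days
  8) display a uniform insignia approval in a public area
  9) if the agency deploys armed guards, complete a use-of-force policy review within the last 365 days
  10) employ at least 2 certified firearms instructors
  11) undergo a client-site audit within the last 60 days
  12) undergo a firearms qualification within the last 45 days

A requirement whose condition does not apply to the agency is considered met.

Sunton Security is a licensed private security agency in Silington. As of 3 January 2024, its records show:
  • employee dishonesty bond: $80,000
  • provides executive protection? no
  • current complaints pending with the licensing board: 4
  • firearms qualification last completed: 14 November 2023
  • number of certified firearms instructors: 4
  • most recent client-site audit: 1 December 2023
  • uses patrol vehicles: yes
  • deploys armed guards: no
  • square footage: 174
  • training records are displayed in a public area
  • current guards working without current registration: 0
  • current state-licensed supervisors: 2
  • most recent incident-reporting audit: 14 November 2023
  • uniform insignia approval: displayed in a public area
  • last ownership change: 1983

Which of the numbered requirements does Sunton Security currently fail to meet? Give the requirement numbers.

1, 5, 12

1. state-licensed supervisors 2 < 3 → not met
2. guards working without current registration 0 ≤ 0 → met
3. training records present → met
4. incident-reporting audit 50 days ago vs limit 60 → met
5. condition 'uses patrol vehicles' holds; complaints pending with the licensing board 4 > 3 → not met
6. employee dishonesty bond $80,000 ≥ $75,000 → met
7. condition 'provides executive protection' does not hold → requirement n/a → met
8. uniform insignia approval present → met
9. condition 'deploys armed guards' does not hold → requirement n/a → met
10. certified firearms instructors 4 ≥ 2 → met
11. client-site audit 33 days ago vs limit 60 → met
12. firearms qualification 50 days ago vs limit 45 → not met
Not met: 1, 5, 12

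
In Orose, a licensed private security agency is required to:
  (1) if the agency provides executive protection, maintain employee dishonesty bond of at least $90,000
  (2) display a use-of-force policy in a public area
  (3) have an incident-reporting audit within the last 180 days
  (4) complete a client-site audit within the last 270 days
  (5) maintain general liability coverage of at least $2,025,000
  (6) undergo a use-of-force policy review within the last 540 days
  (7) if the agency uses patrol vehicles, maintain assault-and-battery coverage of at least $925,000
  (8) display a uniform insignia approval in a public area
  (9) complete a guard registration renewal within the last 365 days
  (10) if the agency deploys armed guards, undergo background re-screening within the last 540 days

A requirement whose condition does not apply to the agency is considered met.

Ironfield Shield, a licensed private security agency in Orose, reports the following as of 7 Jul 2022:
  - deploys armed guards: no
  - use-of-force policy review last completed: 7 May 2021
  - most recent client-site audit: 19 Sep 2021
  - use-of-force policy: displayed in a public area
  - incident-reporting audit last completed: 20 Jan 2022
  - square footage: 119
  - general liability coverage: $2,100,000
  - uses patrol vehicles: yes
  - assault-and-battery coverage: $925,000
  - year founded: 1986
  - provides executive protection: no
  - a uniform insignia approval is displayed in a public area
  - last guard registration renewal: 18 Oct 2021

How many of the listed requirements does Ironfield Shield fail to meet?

1. condition 'provides executive protection' does not hold → requirement n/a → met
2. use-of-force policy present → met
3. incident-reporting audit 168 days ago vs limit 180 → met
4. client-site audit 291 days ago vs limit 270 → not met
5. general liability coverage $2,100,000 ≥ $2,025,000 → met
6. use-of-force policy review 426 days ago vs limit 540 → met
7. condition 'uses patrol vehicles' holds; assault-and-battery coverage $925,000 ≥ $925,000 → met
8. uniform insignia approval present → met
9. guard registration renewal 262 days ago vs limit 365 → met
10. condition 'deploys armed guards' does not hold → requirement n/a → met
Not met: 1 of 10

1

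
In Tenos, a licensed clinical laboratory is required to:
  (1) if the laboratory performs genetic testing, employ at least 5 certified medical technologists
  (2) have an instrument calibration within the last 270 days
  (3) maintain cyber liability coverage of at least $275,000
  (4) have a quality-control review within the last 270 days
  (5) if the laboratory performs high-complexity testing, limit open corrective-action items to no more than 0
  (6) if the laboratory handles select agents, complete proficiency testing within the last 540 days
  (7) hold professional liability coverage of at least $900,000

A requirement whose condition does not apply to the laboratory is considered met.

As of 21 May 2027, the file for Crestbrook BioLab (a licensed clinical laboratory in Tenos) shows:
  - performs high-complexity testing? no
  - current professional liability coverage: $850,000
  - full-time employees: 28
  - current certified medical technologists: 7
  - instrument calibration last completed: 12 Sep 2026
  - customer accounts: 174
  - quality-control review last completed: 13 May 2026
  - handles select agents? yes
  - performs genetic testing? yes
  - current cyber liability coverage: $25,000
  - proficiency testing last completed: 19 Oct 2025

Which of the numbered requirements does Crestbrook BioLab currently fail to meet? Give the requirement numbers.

3, 4, 6, 7

1. condition 'performs genetic testing' holds; certified medical technologists 7 ≥ 5 → met
2. instrument calibration 251 days ago vs limit 270 → met
3. cyber liability coverage $25,000 < $275,000 → not met
4. quality-control review 373 days ago vs limit 270 → not met
5. condition 'performs high-complexity testing' does not hold → requirement n/a → met
6. condition 'handles select agents' holds; proficiency testing 579 days ago vs limit 540 → not met
7. professional liability coverage $850,000 < $900,000 → not met
Not met: 3, 4, 6, 7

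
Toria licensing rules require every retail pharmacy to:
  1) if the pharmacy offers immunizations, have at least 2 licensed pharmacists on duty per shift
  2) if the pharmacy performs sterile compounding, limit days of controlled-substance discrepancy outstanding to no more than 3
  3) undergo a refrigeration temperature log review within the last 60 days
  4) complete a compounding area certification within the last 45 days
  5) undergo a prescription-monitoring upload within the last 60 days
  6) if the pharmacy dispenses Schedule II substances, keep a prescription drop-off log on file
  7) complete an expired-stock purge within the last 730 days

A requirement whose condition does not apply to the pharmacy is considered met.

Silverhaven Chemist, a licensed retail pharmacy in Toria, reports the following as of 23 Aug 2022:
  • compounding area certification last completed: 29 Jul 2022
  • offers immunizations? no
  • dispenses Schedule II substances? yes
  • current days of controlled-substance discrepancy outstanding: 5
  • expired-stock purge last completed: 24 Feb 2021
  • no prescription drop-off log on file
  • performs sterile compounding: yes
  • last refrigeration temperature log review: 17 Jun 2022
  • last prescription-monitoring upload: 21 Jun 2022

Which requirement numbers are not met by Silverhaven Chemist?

1. condition 'offers immunizations' does not hold → requirement n/a → met
2. condition 'performs sterile compounding' holds; days of controlled-substance discrepancy outstanding 5 > 3 → not met
3. refrigeration temperature log review 67 days ago vs limit 60 → not met
4. compounding area certification 25 days ago vs limit 45 → met
5. prescription-monitoring upload 63 days ago vs limit 60 → not met
6. condition 'dispenses Schedule II substances' holds; prescription drop-off log absent → not met
7. expired-stock purge 545 days ago vs limit 730 → met
Not met: 2, 3, 5, 6

2, 3, 5, 6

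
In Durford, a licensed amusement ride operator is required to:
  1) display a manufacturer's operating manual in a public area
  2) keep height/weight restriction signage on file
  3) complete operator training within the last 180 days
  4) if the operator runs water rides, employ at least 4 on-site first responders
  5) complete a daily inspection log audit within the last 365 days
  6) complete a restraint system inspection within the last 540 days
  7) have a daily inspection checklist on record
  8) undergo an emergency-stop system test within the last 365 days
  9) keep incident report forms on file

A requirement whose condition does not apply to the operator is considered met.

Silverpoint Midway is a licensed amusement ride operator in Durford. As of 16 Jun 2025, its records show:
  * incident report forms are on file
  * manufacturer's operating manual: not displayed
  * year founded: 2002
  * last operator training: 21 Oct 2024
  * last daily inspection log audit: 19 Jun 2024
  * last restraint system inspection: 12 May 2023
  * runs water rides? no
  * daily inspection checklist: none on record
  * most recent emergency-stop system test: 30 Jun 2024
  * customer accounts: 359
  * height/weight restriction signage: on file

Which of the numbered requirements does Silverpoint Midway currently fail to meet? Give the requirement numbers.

1, 3, 6, 7

1. manufacturer's operating manual absent → not met
2. height/weight restriction signage present → met
3. operator training 238 days ago vs limit 180 → not met
4. condition 'runs water rides' does not hold → requirement n/a → met
5. daily inspection log audit 362 days ago vs limit 365 → met
6. restraint system inspection 766 days ago vs limit 540 → not met
7. daily inspection checklist absent → not met
8. emergency-stop system test 351 days ago vs limit 365 → met
9. incident report forms present → met
Not met: 1, 3, 6, 7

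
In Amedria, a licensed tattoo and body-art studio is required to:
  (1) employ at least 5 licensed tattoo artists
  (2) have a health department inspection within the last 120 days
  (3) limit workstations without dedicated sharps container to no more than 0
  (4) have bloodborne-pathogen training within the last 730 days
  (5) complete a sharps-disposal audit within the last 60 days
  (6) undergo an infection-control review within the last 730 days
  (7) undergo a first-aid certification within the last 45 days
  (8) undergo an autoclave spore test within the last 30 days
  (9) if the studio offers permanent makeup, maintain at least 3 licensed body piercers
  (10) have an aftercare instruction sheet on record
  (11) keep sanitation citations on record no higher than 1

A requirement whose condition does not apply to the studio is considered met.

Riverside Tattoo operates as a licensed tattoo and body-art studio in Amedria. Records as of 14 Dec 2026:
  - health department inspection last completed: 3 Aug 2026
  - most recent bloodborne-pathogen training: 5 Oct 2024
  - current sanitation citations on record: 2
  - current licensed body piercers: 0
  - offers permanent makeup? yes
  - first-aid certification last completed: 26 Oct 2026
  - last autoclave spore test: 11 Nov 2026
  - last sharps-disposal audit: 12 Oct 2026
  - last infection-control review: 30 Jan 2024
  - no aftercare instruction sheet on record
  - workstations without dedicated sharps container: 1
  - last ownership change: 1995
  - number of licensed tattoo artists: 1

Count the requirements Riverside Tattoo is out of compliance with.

11

1. licensed tattoo artists 1 < 5 → not met
2. health department inspection 133 days ago vs limit 120 → not met
3. workstations without dedicated sharps container 1 > 0 → not met
4. bloodborne-pathogen training 800 days ago vs limit 730 → not met
5. sharps-disposal audit 63 days ago vs limit 60 → not met
6. infection-control review 1049 days ago vs limit 730 → not met
7. first-aid certification 49 days ago vs limit 45 → not met
8. autoclave spore test 33 days ago vs limit 30 → not met
9. condition 'offers permanent makeup' holds; licensed body piercers 0 < 3 → not met
10. aftercare instruction sheet absent → not met
11. sanitation citations on record 2 > 1 → not met
Not met: 11 of 11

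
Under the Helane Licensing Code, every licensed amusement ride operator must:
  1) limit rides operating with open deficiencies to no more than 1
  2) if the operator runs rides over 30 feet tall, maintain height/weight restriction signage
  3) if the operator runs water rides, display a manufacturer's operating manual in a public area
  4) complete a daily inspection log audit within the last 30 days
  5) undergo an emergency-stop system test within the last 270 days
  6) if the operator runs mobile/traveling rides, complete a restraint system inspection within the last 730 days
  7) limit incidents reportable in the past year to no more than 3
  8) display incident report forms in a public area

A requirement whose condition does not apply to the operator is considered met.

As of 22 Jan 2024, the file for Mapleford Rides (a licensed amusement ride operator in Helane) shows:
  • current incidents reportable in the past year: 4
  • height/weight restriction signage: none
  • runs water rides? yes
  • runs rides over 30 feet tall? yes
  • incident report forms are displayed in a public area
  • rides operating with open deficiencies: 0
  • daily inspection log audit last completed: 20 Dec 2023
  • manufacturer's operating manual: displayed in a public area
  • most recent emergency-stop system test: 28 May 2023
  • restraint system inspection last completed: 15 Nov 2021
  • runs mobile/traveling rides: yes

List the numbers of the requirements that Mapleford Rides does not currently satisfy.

1. rides operating with open deficiencies 0 ≤ 1 → met
2. condition 'runs rides over 30 feet tall' holds; height/weight restriction signage absent → not met
3. condition 'runs water rides' holds; manufacturer's operating manual present → met
4. daily inspection log audit 33 days ago vs limit 30 → not met
5. emergency-stop system test 239 days ago vs limit 270 → met
6. condition 'runs mobile/traveling rides' holds; restraint system inspection 798 days ago vs limit 730 → not met
7. incidents reportable in the past year 4 > 3 → not met
8. incident report forms present → met
Not met: 2, 4, 6, 7

2, 4, 6, 7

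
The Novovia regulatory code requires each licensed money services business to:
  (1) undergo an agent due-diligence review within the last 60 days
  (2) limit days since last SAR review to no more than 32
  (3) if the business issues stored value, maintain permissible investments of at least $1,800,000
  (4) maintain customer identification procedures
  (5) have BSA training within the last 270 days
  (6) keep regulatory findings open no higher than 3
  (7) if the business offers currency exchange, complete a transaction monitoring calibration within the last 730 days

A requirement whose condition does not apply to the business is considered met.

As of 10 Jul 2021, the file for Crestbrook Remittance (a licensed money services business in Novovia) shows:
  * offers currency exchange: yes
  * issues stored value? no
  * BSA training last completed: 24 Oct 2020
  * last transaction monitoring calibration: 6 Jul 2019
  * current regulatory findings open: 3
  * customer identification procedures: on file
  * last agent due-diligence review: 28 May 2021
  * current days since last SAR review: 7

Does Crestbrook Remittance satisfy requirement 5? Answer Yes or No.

5. BSA training 259 days ago vs limit 270 → met

Yes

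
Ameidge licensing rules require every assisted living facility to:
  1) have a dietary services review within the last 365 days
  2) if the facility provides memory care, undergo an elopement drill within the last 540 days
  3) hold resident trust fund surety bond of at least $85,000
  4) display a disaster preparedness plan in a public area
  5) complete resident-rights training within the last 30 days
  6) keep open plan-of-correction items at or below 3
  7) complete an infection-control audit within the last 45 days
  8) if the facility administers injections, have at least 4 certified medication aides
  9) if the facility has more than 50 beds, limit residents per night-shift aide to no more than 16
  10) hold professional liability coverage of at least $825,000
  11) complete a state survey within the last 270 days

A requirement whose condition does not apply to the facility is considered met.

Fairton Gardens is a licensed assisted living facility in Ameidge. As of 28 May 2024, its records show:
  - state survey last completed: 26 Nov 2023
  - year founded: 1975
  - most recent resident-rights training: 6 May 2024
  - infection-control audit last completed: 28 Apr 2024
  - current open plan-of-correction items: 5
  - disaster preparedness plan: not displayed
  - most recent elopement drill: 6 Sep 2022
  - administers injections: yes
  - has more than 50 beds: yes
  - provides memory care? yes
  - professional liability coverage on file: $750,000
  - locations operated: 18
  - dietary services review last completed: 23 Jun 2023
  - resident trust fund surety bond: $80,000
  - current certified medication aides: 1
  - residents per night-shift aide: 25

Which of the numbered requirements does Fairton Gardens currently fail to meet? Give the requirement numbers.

2, 3, 4, 6, 8, 9, 10

1. dietary services review 340 days ago vs limit 365 → met
2. condition 'provides memory care' holds; elopement drill 630 days ago vs limit 540 → not met
3. resident trust fund surety bond $80,000 < $85,000 → not met
4. disaster preparedness plan absent → not met
5. resident-rights training 22 days ago vs limit 30 → met
6. open plan-of-correction items 5 > 3 → not met
7. infection-control audit 30 days ago vs limit 45 → met
8. condition 'administers injections' holds; certified medication aides 1 < 4 → not met
9. condition 'has more than 50 beds' holds; residents per night-shift aide 25 > 16 → not met
10. professional liability coverage $750,000 < $825,000 → not met
11. state survey 184 days ago vs limit 270 → met
Not met: 2, 3, 4, 6, 8, 9, 10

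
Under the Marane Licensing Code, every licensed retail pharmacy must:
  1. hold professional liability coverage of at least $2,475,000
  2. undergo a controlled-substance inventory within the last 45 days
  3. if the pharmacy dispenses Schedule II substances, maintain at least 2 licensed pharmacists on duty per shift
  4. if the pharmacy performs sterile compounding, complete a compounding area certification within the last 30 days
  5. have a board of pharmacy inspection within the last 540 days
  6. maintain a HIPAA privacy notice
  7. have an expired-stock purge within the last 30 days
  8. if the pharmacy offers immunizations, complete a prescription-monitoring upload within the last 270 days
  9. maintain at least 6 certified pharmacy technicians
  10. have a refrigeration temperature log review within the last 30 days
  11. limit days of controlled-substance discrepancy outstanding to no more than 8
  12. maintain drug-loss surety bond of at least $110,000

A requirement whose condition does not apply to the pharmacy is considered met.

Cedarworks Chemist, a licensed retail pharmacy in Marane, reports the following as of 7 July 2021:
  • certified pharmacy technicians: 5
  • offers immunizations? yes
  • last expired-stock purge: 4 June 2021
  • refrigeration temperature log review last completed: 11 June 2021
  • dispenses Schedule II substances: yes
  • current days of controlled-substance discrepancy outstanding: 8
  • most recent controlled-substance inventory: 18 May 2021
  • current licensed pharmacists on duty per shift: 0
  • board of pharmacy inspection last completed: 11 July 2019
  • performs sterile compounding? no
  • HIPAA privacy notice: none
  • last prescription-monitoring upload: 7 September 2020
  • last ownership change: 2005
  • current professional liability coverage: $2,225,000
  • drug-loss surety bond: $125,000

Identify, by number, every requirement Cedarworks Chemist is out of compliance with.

1. professional liability coverage $2,225,000 < $2,475,000 → not met
2. controlled-substance inventory 50 days ago vs limit 45 → not met
3. condition 'dispenses Schedule II substances' holds; licensed pharmacists on duty per shift 0 < 2 → not met
4. condition 'performs sterile compounding' does not hold → requirement n/a → met
5. board of pharmacy inspection 727 days ago vs limit 540 → not met
6. HIPAA privacy notice absent → not met
7. expired-stock purge 33 days ago vs limit 30 → not met
8. condition 'offers immunizations' holds; prescription-monitoring upload 303 days ago vs limit 270 → not met
9. certified pharmacy technicians 5 < 6 → not met
10. refrigeration temperature log review 26 days ago vs limit 30 → met
11. days of controlled-substance discrepancy outstanding 8 ≤ 8 → met
12. drug-loss surety bond $125,000 ≥ $110,000 → met
Not met: 1, 2, 3, 5, 6, 7, 8, 9

1, 2, 3, 5, 6, 7, 8, 9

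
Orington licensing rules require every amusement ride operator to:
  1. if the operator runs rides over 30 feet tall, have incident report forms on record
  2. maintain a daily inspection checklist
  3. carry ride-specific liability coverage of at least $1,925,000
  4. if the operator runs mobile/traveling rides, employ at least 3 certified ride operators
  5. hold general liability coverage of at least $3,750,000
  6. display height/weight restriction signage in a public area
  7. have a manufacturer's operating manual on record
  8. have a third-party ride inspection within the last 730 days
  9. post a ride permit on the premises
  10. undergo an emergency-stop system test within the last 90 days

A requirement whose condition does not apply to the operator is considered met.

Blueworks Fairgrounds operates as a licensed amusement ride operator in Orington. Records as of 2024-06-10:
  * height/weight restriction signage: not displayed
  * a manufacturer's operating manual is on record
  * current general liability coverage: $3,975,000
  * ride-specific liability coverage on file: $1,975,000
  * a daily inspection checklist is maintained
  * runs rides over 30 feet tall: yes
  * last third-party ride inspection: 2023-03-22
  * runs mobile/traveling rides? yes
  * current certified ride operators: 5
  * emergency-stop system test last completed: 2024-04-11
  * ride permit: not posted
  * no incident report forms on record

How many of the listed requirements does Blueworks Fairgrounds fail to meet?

3

1. condition 'runs rides over 30 feet tall' holds; incident report forms absent → not met
2. daily inspection checklist present → met
3. ride-specific liability coverage $1,975,000 ≥ $1,925,000 → met
4. condition 'runs mobile/traveling rides' holds; certified ride operators 5 ≥ 3 → met
5. general liability coverage $3,975,000 ≥ $3,750,000 → met
6. height/weight restriction signage absent → not met
7. manufacturer's operating manual present → met
8. third-party ride inspection 446 days ago vs limit 730 → met
9. ride permit absent → not met
10. emergency-stop system test 60 days ago vs limit 90 → met
Not met: 3 of 10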